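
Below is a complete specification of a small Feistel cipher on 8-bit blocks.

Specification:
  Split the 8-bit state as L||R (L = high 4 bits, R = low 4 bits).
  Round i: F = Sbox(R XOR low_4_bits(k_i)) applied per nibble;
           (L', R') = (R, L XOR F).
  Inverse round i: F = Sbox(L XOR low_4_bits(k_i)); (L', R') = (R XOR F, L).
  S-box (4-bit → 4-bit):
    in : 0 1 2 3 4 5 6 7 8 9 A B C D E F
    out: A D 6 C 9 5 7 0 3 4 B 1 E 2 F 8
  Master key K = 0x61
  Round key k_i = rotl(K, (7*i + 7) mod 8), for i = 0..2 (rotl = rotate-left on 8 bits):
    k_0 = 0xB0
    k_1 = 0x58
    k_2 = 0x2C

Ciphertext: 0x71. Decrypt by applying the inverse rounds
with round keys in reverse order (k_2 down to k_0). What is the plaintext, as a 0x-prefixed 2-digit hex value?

s_0 = ciphertext = 0x71
s_1 = InvRound(s_0, k_2) = 0x07
s_2 = InvRound(s_1, k_1) = 0x40
s_3 = InvRound(s_2, k_0) = 0x94

0x94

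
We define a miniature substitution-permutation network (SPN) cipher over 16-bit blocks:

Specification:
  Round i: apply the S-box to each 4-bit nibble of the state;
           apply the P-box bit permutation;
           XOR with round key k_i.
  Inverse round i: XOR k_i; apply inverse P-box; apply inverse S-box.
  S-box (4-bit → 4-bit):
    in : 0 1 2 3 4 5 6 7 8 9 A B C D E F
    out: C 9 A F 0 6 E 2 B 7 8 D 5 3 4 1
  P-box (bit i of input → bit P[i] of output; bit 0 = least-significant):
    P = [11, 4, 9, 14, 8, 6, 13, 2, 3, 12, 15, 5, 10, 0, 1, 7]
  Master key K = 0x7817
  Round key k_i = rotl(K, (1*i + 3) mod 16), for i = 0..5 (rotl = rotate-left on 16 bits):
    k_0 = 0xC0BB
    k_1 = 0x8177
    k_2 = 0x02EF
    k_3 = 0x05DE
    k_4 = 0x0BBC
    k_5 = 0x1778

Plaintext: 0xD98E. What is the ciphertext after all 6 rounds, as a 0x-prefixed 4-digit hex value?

s_0 = plaintext = 0xD98E
s_1 = Round(s_0, k_0) = 0x57F6
s_2 = Round(s_1, k_1) = 0xD264
s_3 = Round(s_2, k_2) = 0x368A
s_4 = Round(s_3, k_3) = 0xD039
s_5 = Round(s_4, k_4) = 0xA4C9
s_6 = Round(s_5, k_5) = 0x3CE8

0x3CE8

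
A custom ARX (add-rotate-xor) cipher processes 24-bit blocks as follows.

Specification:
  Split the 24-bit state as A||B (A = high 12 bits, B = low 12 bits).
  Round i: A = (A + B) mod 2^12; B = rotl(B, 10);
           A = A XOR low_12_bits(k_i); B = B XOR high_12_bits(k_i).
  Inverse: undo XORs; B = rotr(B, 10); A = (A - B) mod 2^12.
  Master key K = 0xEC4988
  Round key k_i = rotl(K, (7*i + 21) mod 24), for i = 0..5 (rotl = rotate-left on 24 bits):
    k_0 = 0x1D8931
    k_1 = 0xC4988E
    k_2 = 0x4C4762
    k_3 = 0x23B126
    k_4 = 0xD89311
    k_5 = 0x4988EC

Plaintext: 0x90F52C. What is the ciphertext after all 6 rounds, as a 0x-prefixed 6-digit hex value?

s_0 = plaintext = 0x90F52C
s_1 = Round(s_0, k_0) = 0x70A093
s_2 = Round(s_1, k_1) = 0xF1306D
s_3 = Round(s_2, k_2) = 0x8E20DF
s_4 = Round(s_3, k_3) = 0x8E7E0C
s_5 = Round(s_4, k_4) = 0x5E2E0A
s_6 = Round(s_5, k_5) = 0xB00F1A

0xB00F1A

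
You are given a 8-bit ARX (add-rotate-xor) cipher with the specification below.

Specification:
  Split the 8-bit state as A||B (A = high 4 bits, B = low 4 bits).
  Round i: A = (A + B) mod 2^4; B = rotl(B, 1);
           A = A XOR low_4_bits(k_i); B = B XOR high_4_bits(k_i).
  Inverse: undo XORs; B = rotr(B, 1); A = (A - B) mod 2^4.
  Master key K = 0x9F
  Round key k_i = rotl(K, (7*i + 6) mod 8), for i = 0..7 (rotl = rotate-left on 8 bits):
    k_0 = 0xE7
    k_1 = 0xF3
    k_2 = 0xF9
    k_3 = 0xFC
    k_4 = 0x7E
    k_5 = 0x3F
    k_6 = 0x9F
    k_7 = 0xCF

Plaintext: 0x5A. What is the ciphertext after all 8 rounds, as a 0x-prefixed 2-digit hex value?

s_0 = plaintext = 0x5A
s_1 = Round(s_0, k_0) = 0x8B
s_2 = Round(s_1, k_1) = 0x08
s_3 = Round(s_2, k_2) = 0x1E
s_4 = Round(s_3, k_3) = 0x32
s_5 = Round(s_4, k_4) = 0xB3
s_6 = Round(s_5, k_5) = 0x15
s_7 = Round(s_6, k_6) = 0x93
s_8 = Round(s_7, k_7) = 0x3A

0x3A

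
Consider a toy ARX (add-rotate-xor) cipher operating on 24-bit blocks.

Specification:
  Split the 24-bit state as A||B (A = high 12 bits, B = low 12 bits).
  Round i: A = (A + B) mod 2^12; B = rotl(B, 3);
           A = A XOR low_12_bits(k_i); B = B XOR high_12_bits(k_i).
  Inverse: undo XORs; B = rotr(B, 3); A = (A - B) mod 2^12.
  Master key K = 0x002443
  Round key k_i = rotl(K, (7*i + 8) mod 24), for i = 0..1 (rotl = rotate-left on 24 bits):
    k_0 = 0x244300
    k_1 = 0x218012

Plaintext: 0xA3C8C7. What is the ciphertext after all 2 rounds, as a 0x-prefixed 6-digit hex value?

s_0 = plaintext = 0xA3C8C7
s_1 = Round(s_0, k_0) = 0x003478
s_2 = Round(s_1, k_1) = 0x4691DA

0x4691DA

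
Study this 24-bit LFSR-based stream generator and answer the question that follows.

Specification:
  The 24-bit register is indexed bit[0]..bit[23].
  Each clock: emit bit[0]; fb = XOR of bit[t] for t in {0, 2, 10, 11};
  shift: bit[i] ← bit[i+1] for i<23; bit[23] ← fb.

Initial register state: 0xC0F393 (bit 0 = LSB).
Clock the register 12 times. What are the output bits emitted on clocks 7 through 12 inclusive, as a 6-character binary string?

reg_0 = 0xC0F393
clock 1: out=1, reg = 0xE079C9
clock 2: out=1, reg = 0x703CE4
clock 3: out=0, reg = 0xB81E72
clock 4: out=0, reg = 0x5C0F39
clock 5: out=1, reg = 0xAE079C
clock 6: out=0, reg = 0x5703CE
clock 7: out=0, reg = 0xAB81E7
clock 8: out=1, reg = 0x55C0F3
clock 9: out=1, reg = 0xAAE079
clock 10: out=1, reg = 0xD5703C
clock 11: out=0, reg = 0xEAB81E
clock 12: out=0, reg = 0x755C0F

011100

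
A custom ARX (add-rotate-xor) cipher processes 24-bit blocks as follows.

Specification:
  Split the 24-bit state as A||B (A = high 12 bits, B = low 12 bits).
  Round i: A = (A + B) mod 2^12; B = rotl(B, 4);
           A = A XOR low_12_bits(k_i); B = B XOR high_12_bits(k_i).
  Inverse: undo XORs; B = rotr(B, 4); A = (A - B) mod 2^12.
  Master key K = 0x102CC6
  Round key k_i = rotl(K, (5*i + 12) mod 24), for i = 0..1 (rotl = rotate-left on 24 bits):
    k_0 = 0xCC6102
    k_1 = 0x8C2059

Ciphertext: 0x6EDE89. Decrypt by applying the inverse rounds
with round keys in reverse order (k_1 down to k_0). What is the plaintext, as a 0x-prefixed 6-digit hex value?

s_0 = ciphertext = 0x6EDE89
s_1 = InvRound(s_0, k_1) = 0xB50B64
s_2 = InvRound(s_1, k_0) = 0x7D827A

0x7D827A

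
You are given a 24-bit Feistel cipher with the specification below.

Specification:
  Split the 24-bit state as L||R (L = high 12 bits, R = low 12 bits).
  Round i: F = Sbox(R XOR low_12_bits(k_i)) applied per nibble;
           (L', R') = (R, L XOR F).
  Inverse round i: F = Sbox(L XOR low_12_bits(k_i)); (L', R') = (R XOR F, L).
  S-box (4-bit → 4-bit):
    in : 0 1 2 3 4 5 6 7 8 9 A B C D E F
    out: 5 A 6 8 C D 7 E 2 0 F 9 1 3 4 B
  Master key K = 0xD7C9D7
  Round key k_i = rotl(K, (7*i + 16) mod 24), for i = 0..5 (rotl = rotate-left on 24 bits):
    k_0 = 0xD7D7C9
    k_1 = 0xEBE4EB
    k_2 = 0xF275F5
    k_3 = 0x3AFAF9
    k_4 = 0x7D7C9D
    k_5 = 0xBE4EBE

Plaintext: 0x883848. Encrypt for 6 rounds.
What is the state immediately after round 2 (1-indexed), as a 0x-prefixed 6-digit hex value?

s_0 = plaintext = 0x883848
s_1 = Round(s_0, k_0) = 0x8483A9
s_2 = Round(s_1, k_1) = 0x3A968E
s_3 = Round(s_2, k_2) = 0x68EB40
s_4 = Round(s_3, k_3) = 0xB40C1E
s_5 = Round(s_4, k_4) = 0xC1EE68
s_6 = Round(s_5, k_5) = 0xE68929

0x3A968E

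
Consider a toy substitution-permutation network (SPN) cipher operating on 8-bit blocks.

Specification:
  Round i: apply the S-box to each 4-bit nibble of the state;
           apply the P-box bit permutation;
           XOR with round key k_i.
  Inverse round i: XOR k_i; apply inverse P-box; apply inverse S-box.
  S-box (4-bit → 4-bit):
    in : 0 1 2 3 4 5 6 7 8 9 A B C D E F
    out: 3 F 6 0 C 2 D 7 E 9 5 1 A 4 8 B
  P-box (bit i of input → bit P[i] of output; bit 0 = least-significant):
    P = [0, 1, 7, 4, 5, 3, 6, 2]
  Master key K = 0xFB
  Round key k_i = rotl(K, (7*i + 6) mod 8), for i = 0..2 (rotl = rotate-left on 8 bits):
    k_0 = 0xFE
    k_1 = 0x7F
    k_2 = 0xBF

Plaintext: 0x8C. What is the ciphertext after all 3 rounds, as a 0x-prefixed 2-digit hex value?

s_0 = plaintext = 0x8C
s_1 = Round(s_0, k_0) = 0xA0
s_2 = Round(s_1, k_1) = 0x1C
s_3 = Round(s_2, k_2) = 0xC1

0xC1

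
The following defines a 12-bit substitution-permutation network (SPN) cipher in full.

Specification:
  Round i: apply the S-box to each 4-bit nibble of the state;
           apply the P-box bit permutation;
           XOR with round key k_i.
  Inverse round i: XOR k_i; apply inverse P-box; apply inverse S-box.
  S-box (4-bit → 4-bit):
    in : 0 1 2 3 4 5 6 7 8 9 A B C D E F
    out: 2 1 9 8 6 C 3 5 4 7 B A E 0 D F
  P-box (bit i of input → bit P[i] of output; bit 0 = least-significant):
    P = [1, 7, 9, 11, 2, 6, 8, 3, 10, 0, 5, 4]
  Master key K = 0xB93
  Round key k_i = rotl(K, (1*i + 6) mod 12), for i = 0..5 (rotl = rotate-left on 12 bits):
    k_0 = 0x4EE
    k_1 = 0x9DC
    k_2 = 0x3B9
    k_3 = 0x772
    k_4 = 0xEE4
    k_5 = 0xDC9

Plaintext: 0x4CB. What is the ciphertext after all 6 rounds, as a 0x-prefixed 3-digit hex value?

s_0 = plaintext = 0x4CB
s_1 = Round(s_0, k_0) = 0xD07
s_2 = Round(s_1, k_1) = 0xB9E
s_3 = Round(s_2, k_2) = 0x8EE
s_4 = Round(s_3, k_3) = 0xC5C
s_5 = Round(s_4, k_4) = 0x55D
s_6 = Round(s_5, k_5) = 0xCF1

0xCF1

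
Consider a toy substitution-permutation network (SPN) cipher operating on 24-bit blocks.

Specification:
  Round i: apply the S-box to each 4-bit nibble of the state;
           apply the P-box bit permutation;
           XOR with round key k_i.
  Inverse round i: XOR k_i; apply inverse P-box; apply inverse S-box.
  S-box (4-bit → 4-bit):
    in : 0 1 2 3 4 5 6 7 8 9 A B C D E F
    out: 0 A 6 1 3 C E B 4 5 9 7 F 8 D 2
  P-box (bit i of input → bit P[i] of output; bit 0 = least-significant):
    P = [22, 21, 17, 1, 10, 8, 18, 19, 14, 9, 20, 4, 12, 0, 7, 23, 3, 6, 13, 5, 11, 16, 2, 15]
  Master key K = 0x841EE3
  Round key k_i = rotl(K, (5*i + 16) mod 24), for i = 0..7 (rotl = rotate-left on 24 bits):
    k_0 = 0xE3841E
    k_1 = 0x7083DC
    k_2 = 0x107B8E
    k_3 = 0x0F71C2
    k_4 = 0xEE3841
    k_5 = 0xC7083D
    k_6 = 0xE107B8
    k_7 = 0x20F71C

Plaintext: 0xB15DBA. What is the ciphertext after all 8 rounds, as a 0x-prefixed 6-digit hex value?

0x7BC142

s_0 = plaintext = 0xB15DBA
s_1 = Round(s_0, k_0) = 0x2689E8
s_2 = Round(s_1, k_1) = 0x6FE738
s_3 = Round(s_2, k_2) = 0x93AD5A
s_4 = Round(s_3, k_3) = 0xC369DC
s_5 = Round(s_4, k_4) = 0x15F0CE
s_6 = Round(s_5, k_5) = 0x88AD1E
s_7 = Round(s_6, k_6) = 0x2B36AE
s_8 = Round(s_7, k_7) = 0x7BC142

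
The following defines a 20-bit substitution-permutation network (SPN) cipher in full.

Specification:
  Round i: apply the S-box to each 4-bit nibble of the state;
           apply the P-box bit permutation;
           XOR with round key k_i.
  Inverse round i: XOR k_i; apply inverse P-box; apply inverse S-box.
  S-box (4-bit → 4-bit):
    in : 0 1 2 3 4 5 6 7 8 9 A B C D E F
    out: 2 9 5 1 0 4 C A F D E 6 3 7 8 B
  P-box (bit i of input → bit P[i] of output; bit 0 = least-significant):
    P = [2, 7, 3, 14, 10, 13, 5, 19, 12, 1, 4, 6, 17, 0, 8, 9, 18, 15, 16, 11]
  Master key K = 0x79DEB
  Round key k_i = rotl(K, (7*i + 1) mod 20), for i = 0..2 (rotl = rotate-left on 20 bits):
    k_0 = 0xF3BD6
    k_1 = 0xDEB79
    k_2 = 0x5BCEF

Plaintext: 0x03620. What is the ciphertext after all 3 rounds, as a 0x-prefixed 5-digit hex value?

s_0 = plaintext = 0x03620
s_1 = Round(s_0, k_0) = 0xDBF26
s_2 = Round(s_1, k_1) = 0x83E12
s_3 = Round(s_2, k_2) = 0xA30A3

0xA30A3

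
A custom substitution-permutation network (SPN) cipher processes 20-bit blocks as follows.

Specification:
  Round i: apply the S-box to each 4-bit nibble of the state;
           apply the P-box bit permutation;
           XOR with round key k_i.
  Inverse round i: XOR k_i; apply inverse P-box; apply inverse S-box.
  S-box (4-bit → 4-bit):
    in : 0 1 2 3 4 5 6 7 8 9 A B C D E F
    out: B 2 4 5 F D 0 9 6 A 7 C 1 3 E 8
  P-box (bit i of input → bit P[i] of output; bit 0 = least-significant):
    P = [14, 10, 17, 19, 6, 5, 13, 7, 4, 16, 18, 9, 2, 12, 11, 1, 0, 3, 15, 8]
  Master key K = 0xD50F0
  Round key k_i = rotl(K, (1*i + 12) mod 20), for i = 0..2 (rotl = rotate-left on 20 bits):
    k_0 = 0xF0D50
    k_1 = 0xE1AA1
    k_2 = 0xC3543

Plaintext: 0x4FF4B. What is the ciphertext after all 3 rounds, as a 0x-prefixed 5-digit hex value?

0x7494F

s_0 = plaintext = 0x4FF4B
s_1 = Round(s_0, k_0) = 0x5AEBB
s_2 = Round(s_1, k_1) = 0x1A124
s_3 = Round(s_2, k_2) = 0x7494F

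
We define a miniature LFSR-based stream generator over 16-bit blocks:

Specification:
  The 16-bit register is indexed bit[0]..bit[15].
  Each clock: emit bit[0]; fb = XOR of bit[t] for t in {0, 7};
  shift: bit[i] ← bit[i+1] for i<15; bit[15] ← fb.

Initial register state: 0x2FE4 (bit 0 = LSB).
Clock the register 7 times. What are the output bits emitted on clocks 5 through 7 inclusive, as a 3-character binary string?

011

reg_0 = 0x2FE4
clock 1: out=0, reg = 0x97F2
clock 2: out=0, reg = 0xCBF9
clock 3: out=1, reg = 0x65FC
clock 4: out=0, reg = 0xB2FE
clock 5: out=0, reg = 0xD97F
clock 6: out=1, reg = 0xECBF
clock 7: out=1, reg = 0x765F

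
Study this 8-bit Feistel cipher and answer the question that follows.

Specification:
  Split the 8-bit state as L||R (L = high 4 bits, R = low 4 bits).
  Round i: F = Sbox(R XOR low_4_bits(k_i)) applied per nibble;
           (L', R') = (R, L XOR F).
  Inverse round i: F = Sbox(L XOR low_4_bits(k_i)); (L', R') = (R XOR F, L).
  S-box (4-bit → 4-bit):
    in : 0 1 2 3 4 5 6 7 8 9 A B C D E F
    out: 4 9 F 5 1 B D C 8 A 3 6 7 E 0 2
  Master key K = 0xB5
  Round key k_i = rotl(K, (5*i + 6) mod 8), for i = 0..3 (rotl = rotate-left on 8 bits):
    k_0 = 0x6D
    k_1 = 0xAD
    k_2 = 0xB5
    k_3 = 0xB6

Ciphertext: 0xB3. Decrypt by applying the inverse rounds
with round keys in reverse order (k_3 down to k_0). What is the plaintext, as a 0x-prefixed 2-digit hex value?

s_0 = ciphertext = 0xB3
s_1 = InvRound(s_0, k_3) = 0xDB
s_2 = InvRound(s_1, k_2) = 0x3D
s_3 = InvRound(s_2, k_1) = 0xD3
s_4 = InvRound(s_3, k_0) = 0x7D

0x7D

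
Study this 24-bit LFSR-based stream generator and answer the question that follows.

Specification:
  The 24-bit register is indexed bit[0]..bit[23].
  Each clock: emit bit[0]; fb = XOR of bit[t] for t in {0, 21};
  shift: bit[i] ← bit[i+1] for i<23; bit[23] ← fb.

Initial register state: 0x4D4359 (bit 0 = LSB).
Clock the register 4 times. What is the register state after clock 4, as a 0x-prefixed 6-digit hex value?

reg_0 = 0x4D4359
clock 1: out=1, reg = 0xA6A1AC
clock 2: out=0, reg = 0xD350D6
clock 3: out=0, reg = 0x69A86B
clock 4: out=1, reg = 0x34D435

0x34D435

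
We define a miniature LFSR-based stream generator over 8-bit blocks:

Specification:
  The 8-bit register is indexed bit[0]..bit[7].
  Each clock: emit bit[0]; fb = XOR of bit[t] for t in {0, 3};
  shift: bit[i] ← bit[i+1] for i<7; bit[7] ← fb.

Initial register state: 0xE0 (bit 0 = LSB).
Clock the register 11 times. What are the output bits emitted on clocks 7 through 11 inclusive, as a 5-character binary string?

reg_0 = 0xE0
clock 1: out=0, reg = 0x70
clock 2: out=0, reg = 0x38
clock 3: out=0, reg = 0x9C
clock 4: out=0, reg = 0xCE
clock 5: out=0, reg = 0xE7
clock 6: out=1, reg = 0xF3
clock 7: out=1, reg = 0xF9
clock 8: out=1, reg = 0x7C
clock 9: out=0, reg = 0xBE
clock 10: out=0, reg = 0xDF
clock 11: out=1, reg = 0x6F

11001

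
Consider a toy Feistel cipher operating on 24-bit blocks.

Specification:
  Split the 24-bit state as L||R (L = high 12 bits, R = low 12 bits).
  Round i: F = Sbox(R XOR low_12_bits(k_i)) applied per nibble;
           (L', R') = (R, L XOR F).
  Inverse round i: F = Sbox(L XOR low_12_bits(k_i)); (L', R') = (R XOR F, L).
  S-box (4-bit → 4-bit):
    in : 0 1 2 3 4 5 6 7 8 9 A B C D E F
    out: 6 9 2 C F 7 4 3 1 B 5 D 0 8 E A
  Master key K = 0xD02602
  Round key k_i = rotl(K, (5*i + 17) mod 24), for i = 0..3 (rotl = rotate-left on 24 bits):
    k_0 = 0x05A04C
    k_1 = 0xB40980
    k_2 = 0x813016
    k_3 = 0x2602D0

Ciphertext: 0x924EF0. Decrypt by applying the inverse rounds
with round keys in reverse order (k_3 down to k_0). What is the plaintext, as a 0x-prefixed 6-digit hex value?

s_0 = ciphertext = 0x924EF0
s_1 = InvRound(s_0, k_3) = 0x35F924
s_2 = InvRound(s_1, k_2) = 0x5DF35F
s_3 = InvRound(s_2, k_1) = 0x3255DF
s_4 = InvRound(s_3, k_0) = 0x994325

0x994325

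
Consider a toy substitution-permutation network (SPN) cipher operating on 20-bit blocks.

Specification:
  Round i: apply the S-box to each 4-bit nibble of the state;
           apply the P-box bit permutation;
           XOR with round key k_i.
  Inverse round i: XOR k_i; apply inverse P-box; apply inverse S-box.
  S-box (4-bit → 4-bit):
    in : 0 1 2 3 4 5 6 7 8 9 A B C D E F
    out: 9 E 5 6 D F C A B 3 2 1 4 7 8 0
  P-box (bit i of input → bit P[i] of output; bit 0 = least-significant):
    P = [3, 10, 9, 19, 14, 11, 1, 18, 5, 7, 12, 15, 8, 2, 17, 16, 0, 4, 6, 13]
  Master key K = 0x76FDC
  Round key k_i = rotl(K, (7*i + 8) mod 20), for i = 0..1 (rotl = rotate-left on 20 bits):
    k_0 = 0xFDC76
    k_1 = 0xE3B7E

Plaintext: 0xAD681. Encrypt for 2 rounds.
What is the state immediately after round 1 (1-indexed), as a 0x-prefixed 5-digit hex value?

s_0 = plaintext = 0xAD681
s_1 = Round(s_0, k_0) = 0x10362
s_2 = Round(s_1, k_1) = 0xB08A4

0x10362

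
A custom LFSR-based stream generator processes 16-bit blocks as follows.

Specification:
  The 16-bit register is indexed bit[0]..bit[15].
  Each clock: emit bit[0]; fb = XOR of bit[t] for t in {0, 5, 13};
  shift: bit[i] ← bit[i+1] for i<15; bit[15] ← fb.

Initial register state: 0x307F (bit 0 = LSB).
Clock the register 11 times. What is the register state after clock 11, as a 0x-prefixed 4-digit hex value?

reg_0 = 0x307F
clock 1: out=1, reg = 0x983F
clock 2: out=1, reg = 0x4C1F
clock 3: out=1, reg = 0xA60F
clock 4: out=1, reg = 0x5307
clock 5: out=1, reg = 0xA983
clock 6: out=1, reg = 0x54C1
clock 7: out=1, reg = 0xAA60
clock 8: out=0, reg = 0x5530
clock 9: out=0, reg = 0xAA98
clock 10: out=0, reg = 0xD54C
clock 11: out=0, reg = 0x6AA6

0x6AA6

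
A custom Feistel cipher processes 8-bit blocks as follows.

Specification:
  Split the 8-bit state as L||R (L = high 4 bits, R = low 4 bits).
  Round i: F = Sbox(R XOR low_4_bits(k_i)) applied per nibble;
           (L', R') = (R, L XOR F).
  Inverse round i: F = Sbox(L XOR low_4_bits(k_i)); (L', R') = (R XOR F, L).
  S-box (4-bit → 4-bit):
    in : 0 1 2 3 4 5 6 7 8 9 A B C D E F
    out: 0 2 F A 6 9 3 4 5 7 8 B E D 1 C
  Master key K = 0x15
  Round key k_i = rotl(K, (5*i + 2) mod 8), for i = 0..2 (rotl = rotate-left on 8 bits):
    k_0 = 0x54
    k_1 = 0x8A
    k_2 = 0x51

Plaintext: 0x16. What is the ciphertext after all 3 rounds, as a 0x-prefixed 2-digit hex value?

0x0C

s_0 = plaintext = 0x16
s_1 = Round(s_0, k_0) = 0x6E
s_2 = Round(s_1, k_1) = 0xE0
s_3 = Round(s_2, k_2) = 0x0C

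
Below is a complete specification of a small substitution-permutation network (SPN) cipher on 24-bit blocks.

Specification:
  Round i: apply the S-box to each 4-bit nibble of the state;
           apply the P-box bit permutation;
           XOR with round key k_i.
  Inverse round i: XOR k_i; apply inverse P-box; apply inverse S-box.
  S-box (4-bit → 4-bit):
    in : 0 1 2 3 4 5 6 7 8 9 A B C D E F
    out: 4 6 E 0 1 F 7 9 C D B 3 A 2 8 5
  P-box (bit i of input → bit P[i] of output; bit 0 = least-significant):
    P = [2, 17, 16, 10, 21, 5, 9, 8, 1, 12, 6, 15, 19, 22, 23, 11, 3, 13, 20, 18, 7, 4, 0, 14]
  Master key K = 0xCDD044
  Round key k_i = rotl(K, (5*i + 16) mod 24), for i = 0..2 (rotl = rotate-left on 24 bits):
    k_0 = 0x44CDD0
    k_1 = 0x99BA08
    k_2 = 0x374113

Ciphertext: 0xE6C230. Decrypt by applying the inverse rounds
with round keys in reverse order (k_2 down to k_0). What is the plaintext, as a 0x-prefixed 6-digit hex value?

s_0 = ciphertext = 0xE6C230
s_1 = InvRound(s_0, k_2) = 0x001720
s_2 = InvRound(s_1, k_1) = 0x369EC8
s_3 = InvRound(s_2, k_0) = 0xCFDD9D

0xCFDD9D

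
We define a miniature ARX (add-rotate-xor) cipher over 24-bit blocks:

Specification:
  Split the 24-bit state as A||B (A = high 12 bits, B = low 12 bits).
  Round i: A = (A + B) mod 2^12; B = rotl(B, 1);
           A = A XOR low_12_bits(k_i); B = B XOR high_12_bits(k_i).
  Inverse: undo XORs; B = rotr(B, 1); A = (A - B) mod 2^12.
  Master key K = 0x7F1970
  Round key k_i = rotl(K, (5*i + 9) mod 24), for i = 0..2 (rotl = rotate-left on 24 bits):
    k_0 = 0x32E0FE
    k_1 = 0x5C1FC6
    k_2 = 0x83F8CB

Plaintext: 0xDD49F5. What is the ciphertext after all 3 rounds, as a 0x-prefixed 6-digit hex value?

s_0 = plaintext = 0xDD49F5
s_1 = Round(s_0, k_0) = 0x7370C5
s_2 = Round(s_1, k_1) = 0x83A44B
s_3 = Round(s_2, k_2) = 0x44E0A9

0x44E0A9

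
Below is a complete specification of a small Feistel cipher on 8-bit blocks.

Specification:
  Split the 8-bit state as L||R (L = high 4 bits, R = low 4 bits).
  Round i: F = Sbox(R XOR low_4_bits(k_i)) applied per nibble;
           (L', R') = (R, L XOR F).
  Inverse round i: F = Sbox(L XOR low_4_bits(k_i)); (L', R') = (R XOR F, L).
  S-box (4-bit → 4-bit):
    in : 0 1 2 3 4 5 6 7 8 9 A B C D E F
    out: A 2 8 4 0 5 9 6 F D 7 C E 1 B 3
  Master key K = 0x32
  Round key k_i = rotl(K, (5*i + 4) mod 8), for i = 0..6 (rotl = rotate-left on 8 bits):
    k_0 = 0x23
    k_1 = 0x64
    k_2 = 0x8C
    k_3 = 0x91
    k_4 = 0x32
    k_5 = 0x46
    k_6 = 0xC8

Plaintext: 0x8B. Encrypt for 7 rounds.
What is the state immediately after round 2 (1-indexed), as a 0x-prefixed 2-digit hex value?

s_0 = plaintext = 0x8B
s_1 = Round(s_0, k_0) = 0xB7
s_2 = Round(s_1, k_1) = 0x7F
s_3 = Round(s_2, k_2) = 0xF3
s_4 = Round(s_3, k_3) = 0x37
s_5 = Round(s_4, k_4) = 0x76
s_6 = Round(s_5, k_5) = 0x6D
s_7 = Round(s_6, k_6) = 0xD3

0x7F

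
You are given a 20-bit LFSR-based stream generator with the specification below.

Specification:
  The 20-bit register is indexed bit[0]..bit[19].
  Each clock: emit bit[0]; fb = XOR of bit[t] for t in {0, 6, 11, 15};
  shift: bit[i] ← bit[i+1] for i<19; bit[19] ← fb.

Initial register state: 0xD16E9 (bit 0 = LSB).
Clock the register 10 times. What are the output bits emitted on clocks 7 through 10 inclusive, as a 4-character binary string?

reg_0 = 0xD16E9
clock 1: out=1, reg = 0x68B74
clock 2: out=0, reg = 0xB45BA
clock 3: out=0, reg = 0x5A2DD
clock 4: out=1, reg = 0xAD16E
clock 5: out=0, reg = 0x568B7
clock 6: out=1, reg = 0x2B45B
clock 7: out=1, reg = 0x95A2D
clock 8: out=1, reg = 0x4AD16
clock 9: out=0, reg = 0x2568B
clock 10: out=1, reg = 0x92B45

1101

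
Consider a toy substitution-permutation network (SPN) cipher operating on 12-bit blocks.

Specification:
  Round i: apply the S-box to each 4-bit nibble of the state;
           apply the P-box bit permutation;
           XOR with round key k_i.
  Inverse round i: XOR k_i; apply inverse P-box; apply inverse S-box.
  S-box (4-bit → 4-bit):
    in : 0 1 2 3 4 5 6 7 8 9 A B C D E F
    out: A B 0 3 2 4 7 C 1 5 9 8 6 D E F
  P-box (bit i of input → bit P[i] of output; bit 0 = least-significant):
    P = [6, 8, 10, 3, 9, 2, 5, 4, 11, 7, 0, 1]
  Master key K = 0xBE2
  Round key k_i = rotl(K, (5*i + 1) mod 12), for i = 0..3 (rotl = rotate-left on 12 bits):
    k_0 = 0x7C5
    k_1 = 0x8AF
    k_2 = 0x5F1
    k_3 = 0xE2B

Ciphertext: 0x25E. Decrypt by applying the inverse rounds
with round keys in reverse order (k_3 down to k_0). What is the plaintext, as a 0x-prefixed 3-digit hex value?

0xBEF

s_0 = ciphertext = 0x25E
s_1 = InvRound(s_0, k_3) = 0x9E9
s_2 = InvRound(s_1, k_2) = 0x8B7
s_3 = InvRound(s_2, k_1) = 0x2BB
s_4 = InvRound(s_3, k_0) = 0xBEF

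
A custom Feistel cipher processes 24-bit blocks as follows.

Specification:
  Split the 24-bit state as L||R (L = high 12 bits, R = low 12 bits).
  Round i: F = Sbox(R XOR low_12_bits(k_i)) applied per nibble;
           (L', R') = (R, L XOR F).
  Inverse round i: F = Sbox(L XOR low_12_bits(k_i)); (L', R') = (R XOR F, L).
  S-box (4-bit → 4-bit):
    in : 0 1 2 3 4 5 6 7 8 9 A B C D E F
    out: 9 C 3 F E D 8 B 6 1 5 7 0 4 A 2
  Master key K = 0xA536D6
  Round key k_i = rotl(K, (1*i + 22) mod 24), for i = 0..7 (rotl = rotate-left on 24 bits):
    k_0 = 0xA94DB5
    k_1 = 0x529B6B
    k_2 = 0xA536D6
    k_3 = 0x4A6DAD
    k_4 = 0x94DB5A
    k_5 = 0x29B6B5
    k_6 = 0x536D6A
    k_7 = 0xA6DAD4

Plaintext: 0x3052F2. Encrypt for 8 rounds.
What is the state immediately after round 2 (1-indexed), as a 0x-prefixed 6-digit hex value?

0x1EE79F

s_0 = plaintext = 0x3052F2
s_1 = Round(s_0, k_0) = 0x2F21EE
s_2 = Round(s_1, k_1) = 0x1EE79F
s_3 = Round(s_2, k_2) = 0x79FD0F
s_4 = Round(s_3, k_3) = 0xD0FECC
s_5 = Round(s_4, k_4) = 0xECC017
s_6 = Round(s_5, k_5) = 0x01769F
s_7 = Round(s_6, k_6) = 0x69F73A
s_8 = Round(s_7, k_7) = 0x73A235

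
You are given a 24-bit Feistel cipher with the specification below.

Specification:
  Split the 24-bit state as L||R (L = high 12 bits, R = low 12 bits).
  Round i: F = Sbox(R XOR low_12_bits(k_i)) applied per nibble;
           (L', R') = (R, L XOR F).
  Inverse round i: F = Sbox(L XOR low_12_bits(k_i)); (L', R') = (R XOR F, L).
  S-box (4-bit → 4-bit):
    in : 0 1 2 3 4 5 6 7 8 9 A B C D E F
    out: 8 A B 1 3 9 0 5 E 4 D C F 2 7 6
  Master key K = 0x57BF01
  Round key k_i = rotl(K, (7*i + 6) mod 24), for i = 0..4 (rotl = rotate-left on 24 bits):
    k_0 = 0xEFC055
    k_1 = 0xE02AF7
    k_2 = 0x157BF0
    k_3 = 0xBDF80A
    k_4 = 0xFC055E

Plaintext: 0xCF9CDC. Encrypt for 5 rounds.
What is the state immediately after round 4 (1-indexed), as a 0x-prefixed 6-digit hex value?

s_0 = plaintext = 0xCF9CDC
s_1 = Round(s_0, k_0) = 0xCDC31D
s_2 = Round(s_1, k_1) = 0x31D8A1
s_3 = Round(s_2, k_2) = 0x8A1287
s_4 = Round(s_3, k_3) = 0x287543
s_5 = Round(s_4, k_4) = 0x543A25

0x287543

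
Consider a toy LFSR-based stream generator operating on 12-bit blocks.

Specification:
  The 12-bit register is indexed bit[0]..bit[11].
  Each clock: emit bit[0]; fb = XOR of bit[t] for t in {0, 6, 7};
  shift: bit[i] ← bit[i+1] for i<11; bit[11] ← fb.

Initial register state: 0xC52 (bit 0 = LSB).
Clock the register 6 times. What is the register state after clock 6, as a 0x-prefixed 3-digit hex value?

reg_0 = 0xC52
clock 1: out=0, reg = 0xE29
clock 2: out=1, reg = 0xF14
clock 3: out=0, reg = 0x78A
clock 4: out=0, reg = 0xBC5
clock 5: out=1, reg = 0xDE2
clock 6: out=0, reg = 0x6F1

0x6F1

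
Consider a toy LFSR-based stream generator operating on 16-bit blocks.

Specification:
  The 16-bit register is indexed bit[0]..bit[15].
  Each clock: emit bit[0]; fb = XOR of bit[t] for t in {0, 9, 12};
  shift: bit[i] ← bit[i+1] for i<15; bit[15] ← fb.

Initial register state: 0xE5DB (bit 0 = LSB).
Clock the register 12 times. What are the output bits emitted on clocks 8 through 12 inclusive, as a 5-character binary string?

11010

reg_0 = 0xE5DB
clock 1: out=1, reg = 0xF2ED
clock 2: out=1, reg = 0xF976
clock 3: out=0, reg = 0xFCBB
clock 4: out=1, reg = 0x7E5D
clock 5: out=1, reg = 0xBF2E
clock 6: out=0, reg = 0x5F97
clock 7: out=1, reg = 0xAFCB
clock 8: out=1, reg = 0x57E5
clock 9: out=1, reg = 0xABF2
clock 10: out=0, reg = 0xD5F9
clock 11: out=1, reg = 0x6AFC
clock 12: out=0, reg = 0xB57E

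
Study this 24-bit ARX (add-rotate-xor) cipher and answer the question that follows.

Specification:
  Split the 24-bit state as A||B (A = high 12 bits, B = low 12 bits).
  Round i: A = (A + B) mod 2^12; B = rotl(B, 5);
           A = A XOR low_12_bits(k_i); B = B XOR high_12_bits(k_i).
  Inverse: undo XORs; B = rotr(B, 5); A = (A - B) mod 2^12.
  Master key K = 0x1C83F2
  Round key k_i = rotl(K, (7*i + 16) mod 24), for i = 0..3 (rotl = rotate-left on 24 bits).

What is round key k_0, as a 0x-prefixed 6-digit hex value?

0xF21C83

K = 0x1C83F2
k_0 = rotl(K, (7*0+16) mod 24) = rotl(K, 16) = 0xF21C83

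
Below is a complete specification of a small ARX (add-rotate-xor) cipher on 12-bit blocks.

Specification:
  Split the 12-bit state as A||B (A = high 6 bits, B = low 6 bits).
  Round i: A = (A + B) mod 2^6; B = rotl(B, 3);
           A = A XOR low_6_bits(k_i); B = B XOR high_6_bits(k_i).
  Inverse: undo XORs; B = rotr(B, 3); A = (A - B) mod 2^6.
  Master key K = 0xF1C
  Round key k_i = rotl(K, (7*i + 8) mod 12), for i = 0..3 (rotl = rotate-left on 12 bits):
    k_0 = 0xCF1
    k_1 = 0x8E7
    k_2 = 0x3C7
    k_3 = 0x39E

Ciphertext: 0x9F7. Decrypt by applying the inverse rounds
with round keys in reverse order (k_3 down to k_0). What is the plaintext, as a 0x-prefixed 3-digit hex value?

0x8BD

s_0 = ciphertext = 0x9F7
s_1 = InvRound(s_0, k_3) = 0xA8F
s_2 = InvRound(s_1, k_2) = 0xB40
s_3 = InvRound(s_2, k_1) = 0xB9C
s_4 = InvRound(s_3, k_0) = 0x8BD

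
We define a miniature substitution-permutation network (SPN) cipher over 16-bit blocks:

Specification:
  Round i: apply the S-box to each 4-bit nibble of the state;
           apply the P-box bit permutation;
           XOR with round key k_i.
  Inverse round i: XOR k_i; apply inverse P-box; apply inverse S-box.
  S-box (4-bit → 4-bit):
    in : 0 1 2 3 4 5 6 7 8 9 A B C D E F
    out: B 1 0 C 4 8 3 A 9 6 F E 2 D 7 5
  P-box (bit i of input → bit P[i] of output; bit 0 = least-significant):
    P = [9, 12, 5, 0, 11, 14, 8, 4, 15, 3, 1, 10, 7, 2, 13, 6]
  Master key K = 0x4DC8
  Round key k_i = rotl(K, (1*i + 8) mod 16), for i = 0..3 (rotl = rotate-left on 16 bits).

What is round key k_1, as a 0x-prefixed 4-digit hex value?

0x909B

K = 0x4DC8
k_0 = rotl(K, (1*0+8) mod 16) = rotl(K, 8) = 0xC84D
k_1 = rotl(K, (1*1+8) mod 16) = rotl(K, 9) = 0x909B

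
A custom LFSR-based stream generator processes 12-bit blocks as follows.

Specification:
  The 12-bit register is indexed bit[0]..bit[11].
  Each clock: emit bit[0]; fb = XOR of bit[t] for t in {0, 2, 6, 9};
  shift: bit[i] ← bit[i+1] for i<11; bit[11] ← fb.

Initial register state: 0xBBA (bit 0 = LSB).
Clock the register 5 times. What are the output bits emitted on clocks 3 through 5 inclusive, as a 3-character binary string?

011

reg_0 = 0xBBA
clock 1: out=0, reg = 0xDDD
clock 2: out=1, reg = 0xEEE
clock 3: out=0, reg = 0xF77
clock 4: out=1, reg = 0x7BB
clock 5: out=1, reg = 0x3DD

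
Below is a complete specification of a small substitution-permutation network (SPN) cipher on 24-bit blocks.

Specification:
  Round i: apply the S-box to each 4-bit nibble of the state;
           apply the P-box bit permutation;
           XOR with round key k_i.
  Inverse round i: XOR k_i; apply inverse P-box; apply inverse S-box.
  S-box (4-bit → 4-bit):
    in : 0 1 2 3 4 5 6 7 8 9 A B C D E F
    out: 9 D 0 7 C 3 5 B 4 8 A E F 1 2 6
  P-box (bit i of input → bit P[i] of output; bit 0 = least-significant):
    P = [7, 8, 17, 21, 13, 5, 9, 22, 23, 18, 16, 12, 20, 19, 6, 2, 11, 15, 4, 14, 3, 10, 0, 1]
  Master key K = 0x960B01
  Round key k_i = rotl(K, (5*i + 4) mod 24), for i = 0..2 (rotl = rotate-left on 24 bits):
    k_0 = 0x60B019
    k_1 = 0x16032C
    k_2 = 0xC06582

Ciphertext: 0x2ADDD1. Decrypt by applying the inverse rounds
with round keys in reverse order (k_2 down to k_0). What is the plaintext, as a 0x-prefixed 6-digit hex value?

0x41CD6C

s_0 = ciphertext = 0x2ADDD1
s_1 = InvRound(s_0, k_2) = 0x43F004
s_2 = InvRound(s_1, k_1) = 0xDADBCE
s_3 = InvRound(s_2, k_0) = 0x41CD6C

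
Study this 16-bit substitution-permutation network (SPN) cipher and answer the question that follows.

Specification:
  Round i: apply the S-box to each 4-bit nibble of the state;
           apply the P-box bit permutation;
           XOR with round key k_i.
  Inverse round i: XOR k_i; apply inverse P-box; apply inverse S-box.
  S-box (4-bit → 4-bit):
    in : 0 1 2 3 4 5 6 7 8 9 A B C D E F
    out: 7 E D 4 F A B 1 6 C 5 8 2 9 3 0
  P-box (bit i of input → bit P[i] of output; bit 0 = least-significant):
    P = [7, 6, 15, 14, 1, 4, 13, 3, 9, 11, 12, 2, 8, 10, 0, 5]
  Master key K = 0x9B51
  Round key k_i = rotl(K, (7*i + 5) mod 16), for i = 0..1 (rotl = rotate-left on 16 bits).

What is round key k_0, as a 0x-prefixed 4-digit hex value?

0x6A33

K = 0x9B51
k_0 = rotl(K, (7*0+5) mod 16) = rotl(K, 5) = 0x6A33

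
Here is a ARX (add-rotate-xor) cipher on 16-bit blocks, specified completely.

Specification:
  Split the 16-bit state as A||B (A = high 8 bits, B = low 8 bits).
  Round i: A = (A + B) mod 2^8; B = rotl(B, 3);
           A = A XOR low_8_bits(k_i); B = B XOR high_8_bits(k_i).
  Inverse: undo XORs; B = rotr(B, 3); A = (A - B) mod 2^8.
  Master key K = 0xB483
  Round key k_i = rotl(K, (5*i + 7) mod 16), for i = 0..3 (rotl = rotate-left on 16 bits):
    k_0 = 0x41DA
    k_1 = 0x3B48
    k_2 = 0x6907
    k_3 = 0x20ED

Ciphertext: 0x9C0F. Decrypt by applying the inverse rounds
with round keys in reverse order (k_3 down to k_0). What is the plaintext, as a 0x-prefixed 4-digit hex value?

0x0582

s_0 = ciphertext = 0x9C0F
s_1 = InvRound(s_0, k_3) = 0x8CE5
s_2 = InvRound(s_1, k_2) = 0xFA91
s_3 = InvRound(s_2, k_1) = 0x5D55
s_4 = InvRound(s_3, k_0) = 0x0582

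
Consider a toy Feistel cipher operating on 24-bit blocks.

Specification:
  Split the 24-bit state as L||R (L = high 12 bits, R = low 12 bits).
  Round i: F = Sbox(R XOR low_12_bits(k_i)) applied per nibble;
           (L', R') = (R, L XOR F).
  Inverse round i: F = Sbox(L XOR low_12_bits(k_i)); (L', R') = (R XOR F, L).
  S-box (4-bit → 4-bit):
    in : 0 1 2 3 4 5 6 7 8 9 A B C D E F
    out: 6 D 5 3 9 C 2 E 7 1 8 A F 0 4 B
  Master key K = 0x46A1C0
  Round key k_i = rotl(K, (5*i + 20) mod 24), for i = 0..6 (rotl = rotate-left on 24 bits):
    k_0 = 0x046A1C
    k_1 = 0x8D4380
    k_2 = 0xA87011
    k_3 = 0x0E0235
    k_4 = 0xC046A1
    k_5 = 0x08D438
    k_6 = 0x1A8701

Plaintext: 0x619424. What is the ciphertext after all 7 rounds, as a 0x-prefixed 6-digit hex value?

0x135439

s_0 = plaintext = 0x619424
s_1 = Round(s_0, k_0) = 0x42422E
s_2 = Round(s_1, k_1) = 0x22E9A0
s_3 = Round(s_2, k_2) = 0x9A0383
s_4 = Round(s_3, k_3) = 0x383402
s_5 = Round(s_4, k_4) = 0x402600
s_6 = Round(s_5, k_5) = 0x600135
s_7 = Round(s_6, k_6) = 0x135439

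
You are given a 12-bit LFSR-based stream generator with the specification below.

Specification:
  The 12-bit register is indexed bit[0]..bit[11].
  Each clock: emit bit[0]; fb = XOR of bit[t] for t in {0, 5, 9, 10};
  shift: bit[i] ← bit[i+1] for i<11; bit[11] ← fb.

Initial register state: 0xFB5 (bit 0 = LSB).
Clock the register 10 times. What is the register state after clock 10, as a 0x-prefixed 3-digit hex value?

0x973

reg_0 = 0xFB5
clock 1: out=1, reg = 0x7DA
clock 2: out=0, reg = 0x3ED
clock 3: out=1, reg = 0x9F6
clock 4: out=0, reg = 0xCFB
clock 5: out=1, reg = 0xE7D
clock 6: out=1, reg = 0x73E
clock 7: out=0, reg = 0xB9F
clock 8: out=1, reg = 0x5CF
clock 9: out=1, reg = 0x2E7
clock 10: out=1, reg = 0x973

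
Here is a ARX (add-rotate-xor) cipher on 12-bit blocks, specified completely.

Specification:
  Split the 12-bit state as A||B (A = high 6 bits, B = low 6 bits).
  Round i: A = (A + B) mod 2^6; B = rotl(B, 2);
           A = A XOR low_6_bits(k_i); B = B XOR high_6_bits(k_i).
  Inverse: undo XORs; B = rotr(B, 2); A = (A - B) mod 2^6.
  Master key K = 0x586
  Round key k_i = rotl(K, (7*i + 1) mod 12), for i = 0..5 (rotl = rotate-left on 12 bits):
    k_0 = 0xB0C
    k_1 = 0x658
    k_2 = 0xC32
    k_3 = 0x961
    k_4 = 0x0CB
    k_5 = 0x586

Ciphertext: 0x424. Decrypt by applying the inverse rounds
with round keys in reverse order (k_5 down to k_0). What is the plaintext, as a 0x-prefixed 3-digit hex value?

s_0 = ciphertext = 0x424
s_1 = InvRound(s_0, k_5) = 0xAAC
s_2 = InvRound(s_1, k_4) = 0x9BB
s_3 = InvRound(s_2, k_3) = 0x827
s_4 = InvRound(s_3, k_2) = 0x775
s_5 = InvRound(s_4, k_1) = 0xE8B
s_6 = InvRound(s_5, k_0) = 0xF79

0xF79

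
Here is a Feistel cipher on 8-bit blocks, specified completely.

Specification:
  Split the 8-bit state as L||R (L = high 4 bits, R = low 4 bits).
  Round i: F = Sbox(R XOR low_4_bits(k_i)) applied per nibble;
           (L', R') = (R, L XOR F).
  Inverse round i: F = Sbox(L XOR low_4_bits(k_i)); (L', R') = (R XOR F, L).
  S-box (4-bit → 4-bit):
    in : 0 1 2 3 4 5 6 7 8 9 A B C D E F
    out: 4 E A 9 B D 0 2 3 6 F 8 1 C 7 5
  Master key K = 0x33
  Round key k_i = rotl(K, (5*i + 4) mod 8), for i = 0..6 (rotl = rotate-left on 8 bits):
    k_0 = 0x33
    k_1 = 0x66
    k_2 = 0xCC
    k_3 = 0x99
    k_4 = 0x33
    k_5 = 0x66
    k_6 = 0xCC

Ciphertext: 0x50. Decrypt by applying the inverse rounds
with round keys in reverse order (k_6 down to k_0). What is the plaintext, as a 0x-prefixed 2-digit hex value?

s_0 = ciphertext = 0x50
s_1 = InvRound(s_0, k_6) = 0x65
s_2 = InvRound(s_1, k_5) = 0x16
s_3 = InvRound(s_2, k_4) = 0xC1
s_4 = InvRound(s_3, k_3) = 0xCC
s_5 = InvRound(s_4, k_2) = 0x8C
s_6 = InvRound(s_5, k_1) = 0xB8
s_7 = InvRound(s_6, k_0) = 0xBB

0xBB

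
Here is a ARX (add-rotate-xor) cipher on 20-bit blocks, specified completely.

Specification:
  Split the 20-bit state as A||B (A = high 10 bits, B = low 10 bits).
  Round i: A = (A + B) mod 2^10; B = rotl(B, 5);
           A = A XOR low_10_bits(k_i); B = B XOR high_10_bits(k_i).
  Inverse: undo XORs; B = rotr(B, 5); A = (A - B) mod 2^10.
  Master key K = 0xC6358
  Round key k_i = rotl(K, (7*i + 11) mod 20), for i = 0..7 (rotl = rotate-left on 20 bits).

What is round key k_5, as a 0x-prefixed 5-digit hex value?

K = 0xC6358
k_0 = rotl(K, (7*0+11) mod 20) = rotl(K, 11) = 0xAC631
k_1 = rotl(K, (7*1+11) mod 20) = rotl(K, 18) = 0x318D6
k_2 = rotl(K, (7*2+11) mod 20) = rotl(K, 5) = 0xC6B18
k_3 = rotl(K, (7*3+11) mod 20) = rotl(K, 12) = 0x58C63
k_4 = rotl(K, (7*4+11) mod 20) = rotl(K, 19) = 0x631AC
k_5 = rotl(K, (7*5+11) mod 20) = rotl(K, 6) = 0x8D631

0x8D631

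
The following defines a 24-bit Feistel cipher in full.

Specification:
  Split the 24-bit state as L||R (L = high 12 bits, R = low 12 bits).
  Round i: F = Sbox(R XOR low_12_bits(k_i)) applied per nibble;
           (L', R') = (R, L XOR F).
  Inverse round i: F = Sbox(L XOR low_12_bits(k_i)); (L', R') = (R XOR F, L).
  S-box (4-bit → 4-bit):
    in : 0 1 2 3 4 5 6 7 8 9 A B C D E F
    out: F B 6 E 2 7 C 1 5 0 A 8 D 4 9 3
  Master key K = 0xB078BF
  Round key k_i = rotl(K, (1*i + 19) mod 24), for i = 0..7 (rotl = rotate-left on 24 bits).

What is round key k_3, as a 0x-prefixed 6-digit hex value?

0xEC1E2F

K = 0xB078BF
k_0 = rotl(K, (1*0+19) mod 24) = rotl(K, 19) = 0xFD83C5
k_1 = rotl(K, (1*1+19) mod 24) = rotl(K, 20) = 0xFB078B
k_2 = rotl(K, (1*2+19) mod 24) = rotl(K, 21) = 0xF60F17
k_3 = rotl(K, (1*3+19) mod 24) = rotl(K, 22) = 0xEC1E2F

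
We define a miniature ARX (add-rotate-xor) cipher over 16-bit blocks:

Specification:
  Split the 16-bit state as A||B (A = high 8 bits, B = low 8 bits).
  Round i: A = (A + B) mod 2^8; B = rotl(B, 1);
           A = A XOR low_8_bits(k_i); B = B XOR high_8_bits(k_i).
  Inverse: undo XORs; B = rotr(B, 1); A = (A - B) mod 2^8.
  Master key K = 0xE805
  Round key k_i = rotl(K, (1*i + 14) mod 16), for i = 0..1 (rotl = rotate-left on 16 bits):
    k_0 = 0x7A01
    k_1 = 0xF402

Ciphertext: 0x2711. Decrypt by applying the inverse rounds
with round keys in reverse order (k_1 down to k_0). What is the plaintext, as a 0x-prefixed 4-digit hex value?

0xEE44

s_0 = ciphertext = 0x2711
s_1 = InvRound(s_0, k_1) = 0x33F2
s_2 = InvRound(s_1, k_0) = 0xEE44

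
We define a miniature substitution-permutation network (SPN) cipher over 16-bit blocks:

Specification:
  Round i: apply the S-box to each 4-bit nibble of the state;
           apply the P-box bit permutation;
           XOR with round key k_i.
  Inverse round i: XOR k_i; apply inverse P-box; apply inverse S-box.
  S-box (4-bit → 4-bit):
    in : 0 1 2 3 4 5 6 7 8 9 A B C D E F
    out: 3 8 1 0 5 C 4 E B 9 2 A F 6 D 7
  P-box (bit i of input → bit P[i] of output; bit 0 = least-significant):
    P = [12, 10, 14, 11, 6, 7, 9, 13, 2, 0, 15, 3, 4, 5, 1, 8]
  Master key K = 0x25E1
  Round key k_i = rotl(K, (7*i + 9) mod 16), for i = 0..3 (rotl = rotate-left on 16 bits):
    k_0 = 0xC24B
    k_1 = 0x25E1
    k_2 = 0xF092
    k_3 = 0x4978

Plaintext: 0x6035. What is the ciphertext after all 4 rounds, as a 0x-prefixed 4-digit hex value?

0xC282

s_0 = plaintext = 0x6035
s_1 = Round(s_0, k_0) = 0x8A4C
s_2 = Round(s_1, k_1) = 0x7A90
s_3 = Round(s_2, k_2) = 0xC5F1
s_4 = Round(s_3, k_3) = 0xC282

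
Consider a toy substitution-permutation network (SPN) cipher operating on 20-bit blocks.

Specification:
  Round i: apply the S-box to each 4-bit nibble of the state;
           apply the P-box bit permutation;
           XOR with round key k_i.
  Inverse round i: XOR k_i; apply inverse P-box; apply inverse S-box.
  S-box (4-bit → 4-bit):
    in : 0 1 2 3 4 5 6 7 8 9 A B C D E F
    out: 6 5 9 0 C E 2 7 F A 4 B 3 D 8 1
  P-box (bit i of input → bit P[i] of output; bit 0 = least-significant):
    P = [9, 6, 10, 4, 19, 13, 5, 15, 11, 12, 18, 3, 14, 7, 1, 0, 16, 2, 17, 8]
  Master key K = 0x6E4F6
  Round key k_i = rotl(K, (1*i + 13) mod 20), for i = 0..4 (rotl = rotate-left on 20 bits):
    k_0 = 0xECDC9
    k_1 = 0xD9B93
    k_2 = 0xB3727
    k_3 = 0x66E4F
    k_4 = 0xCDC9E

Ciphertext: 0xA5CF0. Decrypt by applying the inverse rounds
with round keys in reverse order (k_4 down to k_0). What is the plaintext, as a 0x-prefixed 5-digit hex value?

s_0 = ciphertext = 0xA5CF0
s_1 = InvRound(s_0, k_4) = 0x0A446
s_2 = InvRound(s_1, k_3) = 0xA2DEF
s_3 = InvRound(s_2, k_2) = 0xF6B3C
s_4 = InvRound(s_3, k_1) = 0x08953
s_5 = InvRound(s_4, k_0) = 0xA74F4

0xA74F4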